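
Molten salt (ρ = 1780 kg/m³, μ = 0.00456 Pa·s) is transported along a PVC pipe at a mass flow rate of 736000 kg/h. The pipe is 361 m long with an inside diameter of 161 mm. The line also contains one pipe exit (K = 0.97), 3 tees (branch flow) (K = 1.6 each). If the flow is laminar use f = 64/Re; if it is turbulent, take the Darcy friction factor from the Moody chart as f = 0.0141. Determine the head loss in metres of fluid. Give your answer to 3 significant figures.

ṁ = 736000 kg/h = 736000/3600 = 204.4 kg/s.
A = πD²/4 = π(0.161)²/4 = 0.02036 m²; mean velocity V = ṁ/(ρA) = 204.4/(1780 · 0.02036) = 5.642 m/s.
Reynolds number Re = ρVD/μ = 1780 · 5.642 · 0.161 / 0.00456 = 3.546e+05.
Re > 4000 → turbulent; use the Moody-chart value f = 0.0141.
Total minor-loss coefficient ΣK = 1·0.97 + 3·1.6 = 5.77.
ΔP = [f·L/D + ΣK]·(ρV²/2) = [0.0141·361/0.161 + 5.77]·(1780·5.642²/2) = [31.62 + 5.77]·2.833e+04 = 1.059e+06 Pa.
Head loss h_f = ΔP/(ρg) = 1.059e+06/(1780·9.81) = 60.7 m.

h_f ≈ 60.7 m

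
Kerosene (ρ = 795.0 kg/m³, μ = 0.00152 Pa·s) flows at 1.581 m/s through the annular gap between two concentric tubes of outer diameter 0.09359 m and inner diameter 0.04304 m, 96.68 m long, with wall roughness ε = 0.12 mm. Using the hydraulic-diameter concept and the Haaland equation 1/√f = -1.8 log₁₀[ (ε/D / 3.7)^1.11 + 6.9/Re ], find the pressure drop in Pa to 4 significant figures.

ΔP ≈ 52390 Pa

Hydraulic diameter D_h = 4A/P = D_o - D_i = 0.09359 - 0.04304 = 0.05055 m.
Re = ρVD_h/μ = 795·1.581·0.05055/0.00152 = 4.18e+04.
ε/D_h = 0.00012/0.05055 = 0.00237; Haaland gives 1/√f = -1.8 log₁₀[0.000286+0.000165] = 6.023, so f = 0.02757.
ΔP = f(L/D_h)(ρV²/2) = 0.02757·96.68/0.05055·993.6 = 5.239e+04 Pa.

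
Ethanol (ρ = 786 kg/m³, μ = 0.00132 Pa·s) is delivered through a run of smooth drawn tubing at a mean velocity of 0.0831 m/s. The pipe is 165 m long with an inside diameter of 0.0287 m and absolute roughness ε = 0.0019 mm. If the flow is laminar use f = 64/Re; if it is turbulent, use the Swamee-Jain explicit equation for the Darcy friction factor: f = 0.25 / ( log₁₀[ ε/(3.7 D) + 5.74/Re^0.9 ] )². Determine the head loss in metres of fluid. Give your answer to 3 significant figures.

h_f ≈ 0.0912 m

Reynolds number Re = ρVD/μ = 786 · 0.0831 · 0.0287 / 0.00132 = 1420.
Re < 2300 → laminar flow, so f = 64/Re = 64/1420 = 0.04507 (the turbulent correlation is not needed).
Darcy-Weisbach: ΔP = f(L/D)(ρV²/2) = 0.04507·(165/0.0287)·(786·0.0831²/2) = 0.04507·5749·2.714 = 703.1 Pa.
Head loss h_f = ΔP/(ρg) = 703.1/(786·9.81) = 0.0912 m.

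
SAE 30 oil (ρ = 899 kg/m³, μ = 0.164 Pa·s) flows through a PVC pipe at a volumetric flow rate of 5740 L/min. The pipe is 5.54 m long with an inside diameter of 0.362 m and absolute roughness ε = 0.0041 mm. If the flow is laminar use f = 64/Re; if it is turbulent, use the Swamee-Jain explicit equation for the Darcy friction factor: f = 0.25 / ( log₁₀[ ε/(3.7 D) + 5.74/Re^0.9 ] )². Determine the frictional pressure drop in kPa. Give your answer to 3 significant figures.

ΔP ≈ 0.206 kPa

Q = 5740 L/min = 5740/60000 = 0.09567 m³/s.
Cross-sectional area A = πD²/4 = π(0.362)²/4 = 0.1029 m²; mean velocity V = Q/A = 0.09567/0.1029 = 0.9295 m/s.
Reynolds number Re = ρVD/μ = 899 · 0.9295 · 0.362 / 0.164 = 1844.
Re < 2300 → laminar flow, so f = 64/Re = 64/1844 = 0.0347 (the turbulent correlation is not needed).
Darcy-Weisbach: ΔP = f(L/D)(ρV²/2) = 0.0347·(5.54/0.362)·(899·0.9295²/2) = 0.0347·15.3·388.4 = 206.2 Pa.
ΔP = 206.2 Pa = 0.206 kPa.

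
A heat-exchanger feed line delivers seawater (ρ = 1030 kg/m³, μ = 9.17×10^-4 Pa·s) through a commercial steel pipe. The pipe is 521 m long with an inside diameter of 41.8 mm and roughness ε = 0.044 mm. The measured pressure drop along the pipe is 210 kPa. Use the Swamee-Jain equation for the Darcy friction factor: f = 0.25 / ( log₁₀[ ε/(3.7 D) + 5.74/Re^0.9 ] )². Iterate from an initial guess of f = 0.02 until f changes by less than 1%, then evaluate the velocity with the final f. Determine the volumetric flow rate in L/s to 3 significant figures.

Q ≈ 1.60 L/s

Rearranging Darcy-Weisbach: V = √(2·ΔP·D/(f·L·ρ)). With ε/D = 4.4e-05/0.0418 = 0.00105, iterate starting from f = 0.02:
  f = 0.02 → V = √(2·2.1e+05·0.0418/(0.02·521·1030)) = 1.279 m/s; Re = ρVD/μ = 6.005e+04; f → 0.02377
  f = 0.02377 → V = 1.173 m/s; Re = 5.508e+04; f → 0.02403
  f = 0.02403 → V = 1.167 m/s; Re = 5.478e+04; f → 0.02405
Converged (Δf/f < 1%). With the final f = 0.02405: V = √(2·2.1e+05·0.0418/(0.02405·521·1030)) = 1.166 m/s.
Q = V·A = 1.166·(π/4·0.0418²) = 0.001601 m³/s = 1.60 L/s.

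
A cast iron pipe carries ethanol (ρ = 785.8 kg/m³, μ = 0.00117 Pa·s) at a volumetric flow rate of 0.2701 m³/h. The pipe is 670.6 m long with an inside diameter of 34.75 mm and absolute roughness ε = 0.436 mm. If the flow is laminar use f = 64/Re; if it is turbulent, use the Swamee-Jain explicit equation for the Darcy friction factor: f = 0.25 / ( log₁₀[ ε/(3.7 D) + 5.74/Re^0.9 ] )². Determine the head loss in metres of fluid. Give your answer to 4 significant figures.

Q = 0.2701 m³/h = 0.2701/3600 = 7.503e-05 m³/s.
Cross-sectional area A = πD²/4 = π(0.03475)²/4 = 0.0009484 m²; mean velocity V = Q/A = 7.503e-05/0.0009484 = 0.07911 m/s.
Reynolds number Re = ρVD/μ = 785.8 · 0.07911 · 0.03475 / 0.00117 = 1846.
Re < 2300 → laminar flow, so f = 64/Re = 64/1846 = 0.03466 (the turbulent correlation is not needed).
Darcy-Weisbach: ΔP = f(L/D)(ρV²/2) = 0.03466·(670.6/0.03475)·(785.8·0.07911²/2) = 0.03466·1.93e+04·2.459 = 1645 Pa.
Head loss h_f = ΔP/(ρg) = 1645/(785.8·9.81) = 0.2134 m.

h_f ≈ 0.2134 m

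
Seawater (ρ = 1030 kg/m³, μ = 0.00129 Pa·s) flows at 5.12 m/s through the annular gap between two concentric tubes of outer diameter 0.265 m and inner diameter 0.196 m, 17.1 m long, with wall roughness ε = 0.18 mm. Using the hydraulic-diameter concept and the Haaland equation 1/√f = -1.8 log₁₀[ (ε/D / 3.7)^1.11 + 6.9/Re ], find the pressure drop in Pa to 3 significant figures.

ΔP ≈ 85900 Pa

Hydraulic diameter D_h = 4A/P = D_o - D_i = 0.265 - 0.196 = 0.069 m.
Re = ρVD_h/μ = 1030·5.12·0.069/0.00129 = 2.821e+05.
ε/D_h = 0.00018/0.069 = 0.00261; Haaland gives 1/√f = -1.8 log₁₀[0.000317+2.45e-05] = 6.239, so f = 0.02569.
ΔP = f(L/D_h)(ρV²/2) = 0.02569·17.1/0.069·1.35e+04 = 8.595e+04 Pa.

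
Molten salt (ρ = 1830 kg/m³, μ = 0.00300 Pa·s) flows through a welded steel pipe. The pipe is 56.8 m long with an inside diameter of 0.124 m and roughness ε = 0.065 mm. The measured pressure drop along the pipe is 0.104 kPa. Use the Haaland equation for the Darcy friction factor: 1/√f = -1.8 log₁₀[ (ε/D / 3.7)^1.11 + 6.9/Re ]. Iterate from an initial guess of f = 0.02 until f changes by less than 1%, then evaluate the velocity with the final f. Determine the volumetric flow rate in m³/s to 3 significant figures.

Rearranging Darcy-Weisbach: V = √(2·ΔP·D/(f·L·ρ)). With ε/D = 6.5e-05/0.124 = 0.000524, iterate starting from f = 0.02:
  f = 0.02 → V = √(2·104·0.124/(0.02·56.8·1830)) = 0.1114 m/s; Re = ρVD/μ = 8425; f → 0.03298
  f = 0.03298 → V = 0.08674 m/s; Re = 6561; f → 0.03531
  f = 0.03531 → V = 0.08383 m/s; Re = 6341; f → 0.03565
Converged (Δf/f < 1%). With the final f = 0.03565: V = √(2·104·0.124/(0.03565·56.8·1830)) = 0.08343 m/s.
Q = V·A = 0.08343·(π/4·0.124²) = 0.001008 m³/s = 0.00101 m³/s.

Q ≈ 0.00101 m³/s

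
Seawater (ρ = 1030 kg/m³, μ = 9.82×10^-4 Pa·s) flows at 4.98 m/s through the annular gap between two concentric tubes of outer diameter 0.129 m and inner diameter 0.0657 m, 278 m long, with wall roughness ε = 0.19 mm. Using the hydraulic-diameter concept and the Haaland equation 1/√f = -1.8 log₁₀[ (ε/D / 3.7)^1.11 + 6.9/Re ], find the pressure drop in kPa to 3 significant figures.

Hydraulic diameter D_h = 4A/P = D_o - D_i = 0.129 - 0.0657 = 0.0633 m.
Re = ρVD_h/μ = 1030·4.98·0.0633/0.000982 = 3.306e+05.
ε/D_h = 0.00019/0.0633 = 0.003; Haaland gives 1/√f = -1.8 log₁₀[0.000371+2.09e-05] = 6.133, so f = 0.02659.
ΔP = f(L/D_h)(ρV²/2) = 0.02659·278/0.0633·1.277e+04 = 1.491e+06 Pa.
ΔP = 1490 kPa.

ΔP ≈ 1490 kPa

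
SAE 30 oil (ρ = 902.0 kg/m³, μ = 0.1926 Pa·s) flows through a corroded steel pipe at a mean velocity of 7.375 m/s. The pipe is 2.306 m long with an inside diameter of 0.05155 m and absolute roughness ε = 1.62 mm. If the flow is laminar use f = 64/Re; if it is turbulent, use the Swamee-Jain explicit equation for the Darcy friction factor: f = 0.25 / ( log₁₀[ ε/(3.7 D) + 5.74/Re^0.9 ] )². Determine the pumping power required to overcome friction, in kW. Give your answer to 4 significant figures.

Reynolds number Re = ρVD/μ = 902 · 7.375 · 0.05155 / 0.193 = 1780.
Re < 2300 → laminar flow, so f = 64/Re = 64/1780 = 0.03595 (the turbulent correlation is not needed).
Darcy-Weisbach: ΔP = f(L/D)(ρV²/2) = 0.03595·(2.306/0.05155)·(902·7.375²/2) = 0.03595·44.73·2.453e+04 = 3.944e+04 Pa.
Q = V·A = 7.375·0.002087 = 0.01539 m³/s.
Pumping power P = QΔP = 0.01539·3.944e+04 = 607.13 W = 0.6071 kW.

P ≈ 0.6071 kW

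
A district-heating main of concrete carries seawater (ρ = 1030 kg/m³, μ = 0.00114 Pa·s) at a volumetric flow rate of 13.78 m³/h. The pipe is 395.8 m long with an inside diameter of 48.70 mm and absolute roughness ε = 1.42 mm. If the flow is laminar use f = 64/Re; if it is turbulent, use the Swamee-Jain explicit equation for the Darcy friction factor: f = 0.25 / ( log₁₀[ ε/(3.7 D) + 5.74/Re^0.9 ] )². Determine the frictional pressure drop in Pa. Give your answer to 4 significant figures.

ΔP ≈ 1009000 Pa

Q = 13.78 m³/h = 13.78/3600 = 0.003828 m³/s.
Cross-sectional area A = πD²/4 = π(0.0487)²/4 = 0.001863 m²; mean velocity V = Q/A = 0.003828/0.001863 = 2.055 m/s.
Reynolds number Re = ρVD/μ = 1030 · 2.055 · 0.0487 / 0.00114 = 9.042e+04.
Re > 4000 → turbulent. Relative roughness ε/D = 0.00142/0.0487 = 0.0292. Swamee-Jain: f = 0.25/(log₁₀[0.0292/3.7 + 5.74/9.042e+04^0.9])² = 0.25/(log₁₀[0.00788 + 0.000199])² = 0.25/(-2.093)² = 0.05709.
Darcy-Weisbach: ΔP = f(L/D)(ρV²/2) = 0.05709·(395.8/0.0487)·(1030·2.055²/2) = 0.05709·8127·2175 = 1.009e+06 Pa.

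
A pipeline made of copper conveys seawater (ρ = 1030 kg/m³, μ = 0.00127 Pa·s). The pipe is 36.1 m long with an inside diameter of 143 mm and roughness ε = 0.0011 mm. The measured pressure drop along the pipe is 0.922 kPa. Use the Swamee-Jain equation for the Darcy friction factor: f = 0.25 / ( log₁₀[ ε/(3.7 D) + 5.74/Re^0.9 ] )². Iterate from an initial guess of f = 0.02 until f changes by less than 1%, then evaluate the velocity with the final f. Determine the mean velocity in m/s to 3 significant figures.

Rearranging Darcy-Weisbach: V = √(2·ΔP·D/(f·L·ρ)). With ε/D = 1.1e-06/0.143 = 7.69e-06, iterate starting from f = 0.02:
  f = 0.02 → V = √(2·922·0.143/(0.02·36.1·1030)) = 0.5955 m/s; Re = ρVD/μ = 6.906e+04; f → 0.01937
  f = 0.01937 → V = 0.6051 m/s; Re = 7.018e+04; f → 0.0193
Converged (Δf/f < 1%). With the final f = 0.0193: V = √(2·922·0.143/(0.0193·36.1·1030)) = 0.6062 m/s.

V ≈ 0.606 m/s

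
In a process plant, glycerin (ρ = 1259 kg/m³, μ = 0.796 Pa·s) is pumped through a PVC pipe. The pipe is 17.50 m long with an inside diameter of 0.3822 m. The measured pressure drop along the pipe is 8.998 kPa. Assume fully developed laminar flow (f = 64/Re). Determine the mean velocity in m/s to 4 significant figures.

For laminar flow, f = 64/Re with Re = ρVD/μ, so Darcy-Weisbach reduces to ΔP = 32μLV/D². Solving for V: V = ΔP·D²/(32μL) = 8998·(0.3822)²/(32·0.796·17.5) = 2.949 m/s.
Check: Re = ρVD/μ = 1259·2.949·0.3822/0.796 = 1783 < 2300, so the laminar assumption holds.

V ≈ 2.949 m/s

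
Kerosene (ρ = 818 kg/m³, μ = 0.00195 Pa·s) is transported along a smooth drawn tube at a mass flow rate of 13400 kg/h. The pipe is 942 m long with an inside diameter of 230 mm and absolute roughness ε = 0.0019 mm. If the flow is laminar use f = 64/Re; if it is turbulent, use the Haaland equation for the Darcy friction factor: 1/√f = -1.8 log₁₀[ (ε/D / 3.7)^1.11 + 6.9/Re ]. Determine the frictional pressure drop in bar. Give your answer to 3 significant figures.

ṁ = 13400 kg/h = 13400/3600 = 3.722 kg/s.
A = πD²/4 = π(0.23)²/4 = 0.04155 m²; mean velocity V = ṁ/(ρA) = 3.722/(818 · 0.04155) = 0.1095 m/s.
Reynolds number Re = ρVD/μ = 818 · 0.1095 · 0.23 / 0.00195 = 1.057e+04.
Re > 4000 → turbulent. Relative roughness ε/D = 1.9e-06/0.23 = 8.26e-06. Haaland: 1/√f = -1.8 log₁₀[(8.26e-06/3.7)^1.11 + 6.9/1.057e+04] = -1.8 log₁₀[5.34e-07 + 0.000653] = 5.733, so f = 0.03043.
Darcy-Weisbach: ΔP = f(L/D)(ρV²/2) = 0.03043·(942/0.23)·(818·0.1095²/2) = 0.03043·4096·4.906 = 611.4 Pa.
ΔP = 611.4 Pa = 0.00611 bar.

ΔP ≈ 0.00611 bar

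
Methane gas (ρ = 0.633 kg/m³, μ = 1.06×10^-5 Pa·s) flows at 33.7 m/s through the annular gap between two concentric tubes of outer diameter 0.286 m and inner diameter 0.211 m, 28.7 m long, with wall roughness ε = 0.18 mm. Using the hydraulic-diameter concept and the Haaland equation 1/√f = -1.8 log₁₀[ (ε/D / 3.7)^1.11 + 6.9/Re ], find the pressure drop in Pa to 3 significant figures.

Hydraulic diameter D_h = 4A/P = D_o - D_i = 0.286 - 0.211 = 0.075 m.
Re = ρVD_h/μ = 0.633·33.7·0.075/1.06e-05 = 1.509e+05.
ε/D_h = 0.00018/0.075 = 0.0024; Haaland gives 1/√f = -1.8 log₁₀[0.000289+4.57e-05] = 6.255, so f = 0.02556.
ΔP = f(L/D_h)(ρV²/2) = 0.02556·28.7/0.075·359.4 = 3516 Pa.

ΔP ≈ 3520 Pa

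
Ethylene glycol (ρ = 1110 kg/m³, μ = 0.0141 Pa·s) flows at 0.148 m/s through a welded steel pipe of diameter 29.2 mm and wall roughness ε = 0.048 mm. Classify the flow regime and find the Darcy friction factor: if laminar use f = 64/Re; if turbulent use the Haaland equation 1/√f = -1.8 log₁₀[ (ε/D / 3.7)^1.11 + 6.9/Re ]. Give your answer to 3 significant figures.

Re = ρVD/μ = 1110·0.148·0.0292/0.0141 = 340.2.
Re < 2300 → laminar, so f = 64/Re = 0.1881 (roughness is irrelevant in laminar flow).

f ≈ 0.188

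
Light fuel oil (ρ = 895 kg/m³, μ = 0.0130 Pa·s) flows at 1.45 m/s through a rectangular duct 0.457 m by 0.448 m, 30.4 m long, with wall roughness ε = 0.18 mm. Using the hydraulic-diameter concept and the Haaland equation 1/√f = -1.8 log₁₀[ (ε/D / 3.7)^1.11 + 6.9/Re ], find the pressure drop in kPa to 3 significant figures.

ΔP ≈ 1.41 kPa

Hydraulic diameter D_h = 4A/P = 4·(0.457·0.448)/(2·(0.457+0.448)) = 0.8189/1.81 = 0.4525 m.
Re = ρVD_h/μ = 895·1.45·0.4525/0.013 = 4.517e+04.
ε/D_h = 0.00018/0.4525 = 0.000398; Haaland gives 1/√f = -1.8 log₁₀[3.94e-05+0.000153] = 6.69, so f = 0.02235.
ΔP = f(L/D_h)(ρV²/2) = 0.02235·30.4/0.4525·940.9 = 1413 Pa.
ΔP = 1.41 kPa.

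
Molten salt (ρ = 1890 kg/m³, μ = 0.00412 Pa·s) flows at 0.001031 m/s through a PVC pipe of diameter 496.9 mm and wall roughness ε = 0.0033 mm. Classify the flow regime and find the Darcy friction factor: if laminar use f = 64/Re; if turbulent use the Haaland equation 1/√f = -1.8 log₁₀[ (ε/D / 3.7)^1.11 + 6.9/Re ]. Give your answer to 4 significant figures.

Re = ρVD/μ = 1890·0.001031·0.4969/0.00412 = 235.
Re < 2300 → laminar, so f = 64/Re = 0.2723 (roughness is irrelevant in laminar flow).

f ≈ 0.2723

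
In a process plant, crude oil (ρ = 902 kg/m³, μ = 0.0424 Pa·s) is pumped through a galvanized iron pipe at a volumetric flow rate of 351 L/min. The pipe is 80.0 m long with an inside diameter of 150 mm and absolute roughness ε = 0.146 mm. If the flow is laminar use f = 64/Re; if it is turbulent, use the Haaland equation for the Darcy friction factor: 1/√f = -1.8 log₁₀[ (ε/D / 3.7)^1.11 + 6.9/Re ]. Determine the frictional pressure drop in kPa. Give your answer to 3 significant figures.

ΔP ≈ 1.60 kPa

Q = 351 L/min = 351/60000 = 0.00585 m³/s.
Cross-sectional area A = πD²/4 = π(0.15)²/4 = 0.01767 m²; mean velocity V = Q/A = 0.00585/0.01767 = 0.331 m/s.
Reynolds number Re = ρVD/μ = 902 · 0.331 · 0.15 / 0.0424 = 1056.
Re < 2300 → laminar flow, so f = 64/Re = 64/1056 = 0.06058 (the turbulent correlation is not needed).
Darcy-Weisbach: ΔP = f(L/D)(ρV²/2) = 0.06058·(80/0.15)·(902·0.331²/2) = 0.06058·533.3·49.42 = 1597 Pa.
ΔP = 1597 Pa = 1.60 kPa.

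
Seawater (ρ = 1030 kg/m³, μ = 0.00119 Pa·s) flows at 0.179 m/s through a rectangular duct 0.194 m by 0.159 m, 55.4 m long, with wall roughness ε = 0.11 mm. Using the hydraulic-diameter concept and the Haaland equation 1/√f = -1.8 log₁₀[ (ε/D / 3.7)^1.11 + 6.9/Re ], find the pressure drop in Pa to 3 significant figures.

Hydraulic diameter D_h = 4A/P = 4·(0.194·0.159)/(2·(0.194+0.159)) = 0.1234/0.706 = 0.1748 m.
Re = ρVD_h/μ = 1030·0.179·0.1748/0.00119 = 2.708e+04.
ε/D_h = 0.00011/0.1748 = 0.000629; Haaland gives 1/√f = -1.8 log₁₀[6.55e-05+0.000255] = 6.29, so f = 0.02528.
ΔP = f(L/D_h)(ρV²/2) = 0.02528·55.4/0.1748·16.5 = 132.2 Pa.

ΔP ≈ 132 Pa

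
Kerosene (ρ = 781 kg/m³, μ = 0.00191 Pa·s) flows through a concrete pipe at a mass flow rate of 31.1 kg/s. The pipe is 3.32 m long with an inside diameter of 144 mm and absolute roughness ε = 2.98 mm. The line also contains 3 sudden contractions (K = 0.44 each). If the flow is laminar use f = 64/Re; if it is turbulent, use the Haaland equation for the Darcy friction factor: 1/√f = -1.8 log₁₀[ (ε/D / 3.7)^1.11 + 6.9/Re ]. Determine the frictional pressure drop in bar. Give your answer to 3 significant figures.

A = πD²/4 = π(0.144)²/4 = 0.01629 m²; mean velocity V = ṁ/(ρA) = 31.1/(781 · 0.01629) = 2.445 m/s.
Reynolds number Re = ρVD/μ = 781 · 2.445 · 0.144 / 0.00191 = 1.44e+05.
Re > 4000 → turbulent. Relative roughness ε/D = 0.00298/0.144 = 0.0207. Haaland: 1/√f = -1.8 log₁₀[(0.0207/3.7)^1.11 + 6.9/1.44e+05] = -1.8 log₁₀[0.00316 + 4.79e-05] = 4.488, so f = 0.04964.
Total minor-loss coefficient ΣK = 3·0.44 = 1.32.
ΔP = [f·L/D + ΣK]·(ρV²/2) = [0.04964·3.32/0.144 + 1.32]·(781·2.445²/2) = [1.144 + 1.32]·2335 = 5753 Pa.
ΔP = 5753 Pa = 0.0575 bar.

ΔP ≈ 0.0575 bar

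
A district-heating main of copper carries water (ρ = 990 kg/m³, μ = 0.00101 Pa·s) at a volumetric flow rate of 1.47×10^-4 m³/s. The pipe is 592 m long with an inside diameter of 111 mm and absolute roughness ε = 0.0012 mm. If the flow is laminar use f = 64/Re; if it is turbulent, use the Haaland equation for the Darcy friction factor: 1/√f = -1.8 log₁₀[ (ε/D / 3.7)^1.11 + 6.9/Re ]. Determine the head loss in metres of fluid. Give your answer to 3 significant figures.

h_f ≈ 0.00243 m

Cross-sectional area A = πD²/4 = π(0.111)²/4 = 0.009677 m²; mean velocity V = Q/A = 0.000147/0.009677 = 0.01519 m/s.
Reynolds number Re = ρVD/μ = 990 · 0.01519 · 0.111 / 0.00101 = 1653.
Re < 2300 → laminar flow, so f = 64/Re = 64/1653 = 0.03872 (the turbulent correlation is not needed).
Darcy-Weisbach: ΔP = f(L/D)(ρV²/2) = 0.03872·(592/0.111)·(990·0.01519²/2) = 0.03872·5333·0.1142 = 23.59 Pa.
Head loss h_f = ΔP/(ρg) = 23.59/(990·9.81) = 0.00243 m.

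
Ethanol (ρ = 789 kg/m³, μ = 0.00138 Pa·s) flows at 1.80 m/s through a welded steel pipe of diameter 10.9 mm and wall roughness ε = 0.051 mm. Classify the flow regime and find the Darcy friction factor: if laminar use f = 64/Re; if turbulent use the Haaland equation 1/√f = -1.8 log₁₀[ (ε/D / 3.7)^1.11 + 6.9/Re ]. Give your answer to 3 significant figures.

f ≈ 0.0364

Re = ρVD/μ = 789·1.8·0.0109/0.00138 = 1.122e+04.
Re > 4000 → turbulent. ε/D = 5.1e-05/0.0109 = 0.00468; Haaland: 1/√f = -1.8 log₁₀[0.000607 + 0.000615] = 5.243, so f = 0.03637.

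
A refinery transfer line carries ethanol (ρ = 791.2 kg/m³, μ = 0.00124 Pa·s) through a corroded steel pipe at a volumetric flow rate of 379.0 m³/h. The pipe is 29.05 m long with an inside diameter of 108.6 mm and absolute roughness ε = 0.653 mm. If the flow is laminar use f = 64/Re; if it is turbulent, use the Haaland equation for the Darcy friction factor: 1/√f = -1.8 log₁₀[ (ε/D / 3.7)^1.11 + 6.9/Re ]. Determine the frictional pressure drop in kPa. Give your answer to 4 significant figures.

ΔP ≈ 441.5 kPa

Q = 379.0 m³/h = 379.0/3600 = 0.1053 m³/s.
Cross-sectional area A = πD²/4 = π(0.1086)²/4 = 0.009263 m²; mean velocity V = Q/A = 0.1053/0.009263 = 11.37 m/s.
Reynolds number Re = ρVD/μ = 791.2 · 11.37 · 0.1086 / 0.00124 = 7.876e+05.
Re > 4000 → turbulent. Relative roughness ε/D = 0.000653/0.1086 = 0.00601. Haaland: 1/√f = -1.8 log₁₀[(0.00601/3.7)^1.11 + 6.9/7.876e+05] = -1.8 log₁₀[0.000802 + 8.76e-06] = 5.564, so f = 0.0323.
Darcy-Weisbach: ΔP = f(L/D)(ρV²/2) = 0.0323·(29.05/0.1086)·(791.2·11.37²/2) = 0.0323·267.5·5.11e+04 = 4.415e+05 Pa.
ΔP = 4.415e+05 Pa = 441.5 kPa.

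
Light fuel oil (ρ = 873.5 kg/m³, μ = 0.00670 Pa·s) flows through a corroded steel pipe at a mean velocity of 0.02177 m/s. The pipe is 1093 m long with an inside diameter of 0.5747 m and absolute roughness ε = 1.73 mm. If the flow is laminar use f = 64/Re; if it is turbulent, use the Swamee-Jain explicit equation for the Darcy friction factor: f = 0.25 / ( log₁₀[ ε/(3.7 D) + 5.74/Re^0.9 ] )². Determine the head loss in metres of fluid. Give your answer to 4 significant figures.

Reynolds number Re = ρVD/μ = 873.5 · 0.02177 · 0.5747 / 0.0067 = 1631.
Re < 2300 → laminar flow, so f = 64/Re = 64/1631 = 0.03924 (the turbulent correlation is not needed).
Darcy-Weisbach: ΔP = f(L/D)(ρV²/2) = 0.03924·(1093/0.5747)·(873.5·0.02177²/2) = 0.03924·1902·0.207 = 15.45 Pa.
Head loss h_f = ΔP/(ρg) = 15.45/(873.5·9.81) = 0.001803 m.

h_f ≈ 0.001803 m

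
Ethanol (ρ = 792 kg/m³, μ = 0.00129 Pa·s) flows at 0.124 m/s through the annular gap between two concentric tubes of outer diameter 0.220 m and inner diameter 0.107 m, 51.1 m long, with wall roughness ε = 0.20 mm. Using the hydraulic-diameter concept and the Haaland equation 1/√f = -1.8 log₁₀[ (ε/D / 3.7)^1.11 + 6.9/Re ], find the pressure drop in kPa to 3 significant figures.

Hydraulic diameter D_h = 4A/P = D_o - D_i = 0.22 - 0.107 = 0.113 m.
Re = ρVD_h/μ = 792·0.124·0.113/0.00129 = 8603.
ε/D_h = 0.0002/0.113 = 0.00177; Haaland gives 1/√f = -1.8 log₁₀[0.000206+0.000802] = 5.393, so f = 0.03438.
ΔP = f(L/D_h)(ρV²/2) = 0.03438·51.1/0.113·6.089 = 94.66 Pa.
ΔP = 0.0947 kPa.

ΔP ≈ 0.0947 kPa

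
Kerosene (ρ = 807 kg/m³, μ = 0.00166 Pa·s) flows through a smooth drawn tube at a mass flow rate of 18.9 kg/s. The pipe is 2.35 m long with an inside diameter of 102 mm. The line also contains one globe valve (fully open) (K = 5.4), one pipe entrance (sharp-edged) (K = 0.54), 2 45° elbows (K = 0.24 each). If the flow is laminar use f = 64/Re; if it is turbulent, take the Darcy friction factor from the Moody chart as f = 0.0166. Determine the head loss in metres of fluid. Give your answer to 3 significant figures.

A = πD²/4 = π(0.102)²/4 = 0.008171 m²; mean velocity V = ṁ/(ρA) = 18.9/(807 · 0.008171) = 2.866 m/s.
Reynolds number Re = ρVD/μ = 807 · 2.866 · 0.102 / 0.00166 = 1.421e+05.
Re > 4000 → turbulent; use the Moody-chart value f = 0.0166.
Total minor-loss coefficient ΣK = 1·5.4 + 1·0.54 + 2·0.24 = 6.42.
ΔP = [f·L/D + ΣK]·(ρV²/2) = [0.0166·2.35/0.102 + 6.42]·(807·2.866²/2) = [0.3825 + 6.42]·3315 = 2.255e+04 Pa.
Head loss h_f = ΔP/(ρg) = 2.255e+04/(807·9.81) = 2.85 m.

h_f ≈ 2.85 m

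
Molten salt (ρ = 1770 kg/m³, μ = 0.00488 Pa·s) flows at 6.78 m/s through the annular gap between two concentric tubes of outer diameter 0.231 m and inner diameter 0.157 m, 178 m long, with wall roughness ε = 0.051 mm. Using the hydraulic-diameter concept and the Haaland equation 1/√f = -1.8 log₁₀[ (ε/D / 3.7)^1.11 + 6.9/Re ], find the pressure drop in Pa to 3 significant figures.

ΔP ≈ 1.93×10^6 Pa

Hydraulic diameter D_h = 4A/P = D_o - D_i = 0.231 - 0.157 = 0.074 m.
Re = ρVD_h/μ = 1770·6.78·0.074/0.00488 = 1.82e+05.
ε/D_h = 5.1e-05/0.074 = 0.000689; Haaland gives 1/√f = -1.8 log₁₀[7.24e-05+3.79e-05] = 7.123, so f = 0.01971.
ΔP = f(L/D_h)(ρV²/2) = 0.01971·178/0.074·4.068e+04 = 1.929e+06 Pa.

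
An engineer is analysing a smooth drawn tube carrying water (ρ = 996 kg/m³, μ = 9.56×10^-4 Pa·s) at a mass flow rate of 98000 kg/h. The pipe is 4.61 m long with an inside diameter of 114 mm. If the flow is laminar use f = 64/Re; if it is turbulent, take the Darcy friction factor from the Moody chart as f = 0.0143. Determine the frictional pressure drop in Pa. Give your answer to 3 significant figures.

ṁ = 98000 kg/h = 98000/3600 = 27.22 kg/s.
A = πD²/4 = π(0.114)²/4 = 0.01021 m²; mean velocity V = ṁ/(ρA) = 27.22/(996 · 0.01021) = 2.678 m/s.
Reynolds number Re = ρVD/μ = 996 · 2.678 · 0.114 / 0.000956 = 3.18e+05.
Re > 4000 → turbulent; use the Moody-chart value f = 0.0143.
Darcy-Weisbach: ΔP = f(L/D)(ρV²/2) = 0.0143·(4.61/0.114)·(996·2.678²/2) = 0.0143·40.44·3571 = 2065 Pa.

ΔP ≈ 2060 Pa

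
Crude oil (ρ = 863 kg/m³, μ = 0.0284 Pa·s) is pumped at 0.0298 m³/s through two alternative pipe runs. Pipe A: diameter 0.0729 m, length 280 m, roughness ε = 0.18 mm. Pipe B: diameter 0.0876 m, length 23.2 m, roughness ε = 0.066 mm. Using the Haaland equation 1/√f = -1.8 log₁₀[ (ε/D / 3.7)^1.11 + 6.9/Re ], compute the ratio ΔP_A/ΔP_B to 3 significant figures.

Pipe A: V = Q/A = 0.0298/0.004174 = 7.14 m/s; Re = 1.582e+04; ε/D = 0.00247; Haaland → f = 0.03143; ΔP_A = f(L/D)(ρV²/2) = 2.655e+06 Pa.
Pipe B: V = Q/A = 0.0298/0.006027 = 4.944 m/s; Re = 1.316e+04; ε/D = 0.000753; Haaland → f = 0.02979; ΔP_B = f(L/D)(ρV²/2) = 8.323e+04 Pa.
ΔP_A/ΔP_B = 2.655e+06/8.323e+04 = 31.9.

ΔP_A/ΔP_B ≈ 31.9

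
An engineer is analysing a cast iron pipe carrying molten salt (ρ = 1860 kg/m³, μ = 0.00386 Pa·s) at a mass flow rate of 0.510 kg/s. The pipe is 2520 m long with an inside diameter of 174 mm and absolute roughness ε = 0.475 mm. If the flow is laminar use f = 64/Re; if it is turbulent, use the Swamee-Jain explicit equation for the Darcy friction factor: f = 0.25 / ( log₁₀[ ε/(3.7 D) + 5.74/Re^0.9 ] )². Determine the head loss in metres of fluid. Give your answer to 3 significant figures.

A = πD²/4 = π(0.174)²/4 = 0.02378 m²; mean velocity V = ṁ/(ρA) = 0.51/(1860 · 0.02378) = 0.01153 m/s.
Reynolds number Re = ρVD/μ = 1860 · 0.01153 · 0.174 / 0.00386 = 966.8.
Re < 2300 → laminar flow, so f = 64/Re = 64/966.8 = 0.0662 (the turbulent correlation is not needed).
Darcy-Weisbach: ΔP = f(L/D)(ρV²/2) = 0.0662·(2520/0.174)·(1860·0.01153²/2) = 0.0662·1.448e+04·0.1237 = 118.6 Pa.
Head loss h_f = ΔP/(ρg) = 118.6/(1860·9.81) = 0.00650 m.

h_f ≈ 0.00650 m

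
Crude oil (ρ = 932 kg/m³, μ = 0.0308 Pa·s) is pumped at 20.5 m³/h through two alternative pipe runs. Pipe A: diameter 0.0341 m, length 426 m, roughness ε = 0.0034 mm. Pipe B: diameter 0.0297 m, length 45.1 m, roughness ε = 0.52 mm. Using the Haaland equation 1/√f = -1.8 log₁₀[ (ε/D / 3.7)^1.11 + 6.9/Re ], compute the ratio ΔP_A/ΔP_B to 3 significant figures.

ΔP_A/ΔP_B ≈ 3.23

Pipe A: V = Q/A = 0.005694/0.0009133 = 6.235 m/s; Re = 6434; ε/D = 9.97e-05; Haaland → f = 0.03508; ΔP_A = f(L/D)(ρV²/2) = 7.94e+06 Pa.
Pipe B: V = Q/A = 0.005694/0.0006928 = 8.22 m/s; Re = 7387; ε/D = 0.0175; Haaland → f = 0.05148; ΔP_B = f(L/D)(ρV²/2) = 2.461e+06 Pa.
ΔP_A/ΔP_B = 7.94e+06/2.461e+06 = 3.23.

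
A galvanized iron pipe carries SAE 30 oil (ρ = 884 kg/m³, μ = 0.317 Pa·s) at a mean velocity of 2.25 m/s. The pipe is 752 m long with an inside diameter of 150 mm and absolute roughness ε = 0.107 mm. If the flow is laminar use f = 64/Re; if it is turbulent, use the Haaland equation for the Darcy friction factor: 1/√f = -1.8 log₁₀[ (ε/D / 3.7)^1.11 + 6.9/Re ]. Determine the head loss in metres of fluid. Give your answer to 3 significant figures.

h_f ≈ 88.0 m

Reynolds number Re = ρVD/μ = 884 · 2.25 · 0.15 / 0.317 = 941.2.
Re < 2300 → laminar flow, so f = 64/Re = 64/941.2 = 0.068 (the turbulent correlation is not needed).
Darcy-Weisbach: ΔP = f(L/D)(ρV²/2) = 0.068·(752/0.15)·(884·2.25²/2) = 0.068·5013·2238 = 7.628e+05 Pa.
Head loss h_f = ΔP/(ρg) = 7.628e+05/(884·9.81) = 88.0 m.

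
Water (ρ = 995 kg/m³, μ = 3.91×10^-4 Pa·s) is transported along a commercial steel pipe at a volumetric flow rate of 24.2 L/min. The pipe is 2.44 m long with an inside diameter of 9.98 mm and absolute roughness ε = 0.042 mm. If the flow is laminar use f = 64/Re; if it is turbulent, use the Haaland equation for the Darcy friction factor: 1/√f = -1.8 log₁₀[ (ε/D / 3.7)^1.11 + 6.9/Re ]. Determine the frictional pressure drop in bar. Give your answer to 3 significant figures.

ΔP ≈ 0.958 bar

Q = 24.2 L/min = 24.2/60000 = 0.0004033 m³/s.
Cross-sectional area A = πD²/4 = π(0.00998)²/4 = 7.823e-05 m²; mean velocity V = Q/A = 0.0004033/7.823e-05 = 5.156 m/s.
Reynolds number Re = ρVD/μ = 995 · 5.156 · 0.00998 / 0.000391 = 1.309e+05.
Re > 4000 → turbulent. Relative roughness ε/D = 4.2e-05/0.00998 = 0.00421. Haaland: 1/√f = -1.8 log₁₀[(0.00421/3.7)^1.11 + 6.9/1.309e+05] = -1.8 log₁₀[0.00054 + 5.27e-05] = 5.809, so f = 0.02963.
Darcy-Weisbach: ΔP = f(L/D)(ρV²/2) = 0.02963·(2.44/0.00998)·(995·5.156²/2) = 0.02963·244.5·1.323e+04 = 9.581e+04 Pa.
ΔP = 9.581e+04 Pa = 0.958 bar.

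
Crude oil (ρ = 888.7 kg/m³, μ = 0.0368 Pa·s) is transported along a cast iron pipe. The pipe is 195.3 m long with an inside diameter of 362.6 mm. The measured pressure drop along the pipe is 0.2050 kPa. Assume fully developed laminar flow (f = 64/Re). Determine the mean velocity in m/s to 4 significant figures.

For laminar flow, f = 64/Re with Re = ρVD/μ, so Darcy-Weisbach reduces to ΔP = 32μLV/D². Solving for V: V = ΔP·D²/(32μL) = 205·(0.3626)²/(32·0.0368·195.3) = 0.1172 m/s.
Check: Re = ρVD/μ = 888.7·0.1172·0.3626/0.0368 = 1026 < 2300, so the laminar assumption holds.

V ≈ 0.1172 m/s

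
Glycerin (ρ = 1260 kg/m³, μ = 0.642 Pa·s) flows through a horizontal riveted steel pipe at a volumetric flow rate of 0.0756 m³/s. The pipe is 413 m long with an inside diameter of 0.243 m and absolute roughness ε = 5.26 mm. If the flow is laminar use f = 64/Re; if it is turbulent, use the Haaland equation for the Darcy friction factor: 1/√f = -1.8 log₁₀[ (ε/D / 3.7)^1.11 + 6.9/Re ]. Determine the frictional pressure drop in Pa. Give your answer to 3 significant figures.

Cross-sectional area A = πD²/4 = π(0.243)²/4 = 0.04638 m²; mean velocity V = Q/A = 0.0756/0.04638 = 1.63 m/s.
Reynolds number Re = ρVD/μ = 1260 · 1.63 · 0.243 / 0.642 = 777.4.
Re < 2300 → laminar flow, so f = 64/Re = 64/777.4 = 0.08232 (the turbulent correlation is not needed).
Darcy-Weisbach: ΔP = f(L/D)(ρV²/2) = 0.08232·(413/0.243)·(1260·1.63²/2) = 0.08232·1700·1674 = 2.342e+05 Pa.

ΔP ≈ 234000 Pa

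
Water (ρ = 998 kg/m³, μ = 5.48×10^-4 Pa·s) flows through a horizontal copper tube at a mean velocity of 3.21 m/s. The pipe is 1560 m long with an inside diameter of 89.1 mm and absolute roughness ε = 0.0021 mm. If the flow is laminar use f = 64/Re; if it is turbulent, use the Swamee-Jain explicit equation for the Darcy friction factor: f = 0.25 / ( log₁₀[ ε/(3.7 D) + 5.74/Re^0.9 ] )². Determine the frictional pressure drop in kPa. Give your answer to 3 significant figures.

Reynolds number Re = ρVD/μ = 998 · 3.21 · 0.0891 / 0.000548 = 5.209e+05.
Re > 4000 → turbulent. Relative roughness ε/D = 2.1e-06/0.0891 = 2.36e-05. Swamee-Jain: f = 0.25/(log₁₀[2.36e-05/3.7 + 5.74/5.209e+05^0.9])² = 0.25/(log₁₀[6.37e-06 + 4.11e-05])² = 0.25/(-4.324)² = 0.01337.
Darcy-Weisbach: ΔP = f(L/D)(ρV²/2) = 0.01337·(1560/0.0891)·(998·3.21²/2) = 0.01337·1.751e+04·5142 = 1.204e+06 Pa.
ΔP = 1.204e+06 Pa = 1200 kPa.

ΔP ≈ 1200 kPa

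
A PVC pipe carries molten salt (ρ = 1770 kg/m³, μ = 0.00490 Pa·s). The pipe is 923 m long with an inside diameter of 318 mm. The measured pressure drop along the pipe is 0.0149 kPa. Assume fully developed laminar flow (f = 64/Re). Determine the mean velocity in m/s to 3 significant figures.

For laminar flow, f = 64/Re with Re = ρVD/μ, so Darcy-Weisbach reduces to ΔP = 32μLV/D². Solving for V: V = ΔP·D²/(32μL) = 14.9·(0.318)²/(32·0.0049·923) = 0.01041 m/s.
Check: Re = ρVD/μ = 1770·0.01041·0.318/0.0049 = 1196 < 2300, so the laminar assumption holds.

V ≈ 0.0104 m/s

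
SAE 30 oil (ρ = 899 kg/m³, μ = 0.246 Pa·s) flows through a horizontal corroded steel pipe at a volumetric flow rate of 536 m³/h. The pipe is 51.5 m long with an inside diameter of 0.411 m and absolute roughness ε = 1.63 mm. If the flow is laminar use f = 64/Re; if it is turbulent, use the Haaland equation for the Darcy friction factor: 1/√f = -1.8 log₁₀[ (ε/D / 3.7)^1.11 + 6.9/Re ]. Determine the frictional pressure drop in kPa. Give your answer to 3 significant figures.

ΔP ≈ 2.69 kPa

Q = 536 m³/h = 536/3600 = 0.1489 m³/s.
Cross-sectional area A = πD²/4 = π(0.411)²/4 = 0.1327 m²; mean velocity V = Q/A = 0.1489/0.1327 = 1.122 m/s.
Reynolds number Re = ρVD/μ = 899 · 1.122 · 0.411 / 0.246 = 1686.
Re < 2300 → laminar flow, so f = 64/Re = 64/1686 = 0.03797 (the turbulent correlation is not needed).
Darcy-Weisbach: ΔP = f(L/D)(ρV²/2) = 0.03797·(51.5/0.411)·(899·1.122²/2) = 0.03797·125.3·566.1 = 2693 Pa.
ΔP = 2693 Pa = 2.69 kPa.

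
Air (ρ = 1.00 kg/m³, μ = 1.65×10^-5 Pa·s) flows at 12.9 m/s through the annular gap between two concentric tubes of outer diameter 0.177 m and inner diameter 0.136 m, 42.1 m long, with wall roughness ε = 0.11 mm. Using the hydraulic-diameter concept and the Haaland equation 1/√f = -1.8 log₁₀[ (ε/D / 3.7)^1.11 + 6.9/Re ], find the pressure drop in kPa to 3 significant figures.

ΔP ≈ 2.47 kPa

Hydraulic diameter D_h = 4A/P = D_o - D_i = 0.177 - 0.136 = 0.041 m.
Re = ρVD_h/μ = 1·12.9·0.041/1.65e-05 = 3.205e+04.
ε/D_h = 0.00011/0.041 = 0.00268; Haaland gives 1/√f = -1.8 log₁₀[0.000327+0.000215] = 5.878, so f = 0.02894.
ΔP = f(L/D_h)(ρV²/2) = 0.02894·42.1/0.041·83.2 = 2473 Pa.
ΔP = 2.47 kPa.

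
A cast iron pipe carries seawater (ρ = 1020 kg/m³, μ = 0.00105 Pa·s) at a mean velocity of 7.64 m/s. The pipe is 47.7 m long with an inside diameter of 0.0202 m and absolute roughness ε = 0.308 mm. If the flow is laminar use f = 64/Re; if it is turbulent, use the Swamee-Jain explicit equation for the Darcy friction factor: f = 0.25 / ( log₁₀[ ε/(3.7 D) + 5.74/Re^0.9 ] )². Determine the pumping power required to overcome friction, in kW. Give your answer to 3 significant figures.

Reynolds number Re = ρVD/μ = 1020 · 7.64 · 0.0202 / 0.00105 = 1.499e+05.
Re > 4000 → turbulent. Relative roughness ε/D = 0.000308/0.0202 = 0.0152. Swamee-Jain: f = 0.25/(log₁₀[0.0152/3.7 + 5.74/1.499e+05^0.9])² = 0.25/(log₁₀[0.00412 + 0.000126])² = 0.25/(-2.372)² = 0.04444.
Darcy-Weisbach: ΔP = f(L/D)(ρV²/2) = 0.04444·(47.7/0.0202)·(1020·7.64²/2) = 0.04444·2361·2.977e+04 = 3.124e+06 Pa.
Q = V·A = 7.64·0.0003205 = 0.002448 m³/s.
Pumping power P = QΔP = 0.002448·3.124e+06 = 7648 W = 7.65 kW.

P ≈ 7.65 kW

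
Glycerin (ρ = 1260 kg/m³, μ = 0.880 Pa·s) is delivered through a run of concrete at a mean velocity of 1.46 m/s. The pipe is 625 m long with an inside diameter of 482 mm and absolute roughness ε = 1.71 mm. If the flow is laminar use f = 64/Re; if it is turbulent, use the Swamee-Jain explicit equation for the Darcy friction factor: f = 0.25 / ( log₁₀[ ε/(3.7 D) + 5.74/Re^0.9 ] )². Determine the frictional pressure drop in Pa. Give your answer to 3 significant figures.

ΔP ≈ 111000 Pa

Reynolds number Re = ρVD/μ = 1260 · 1.46 · 0.482 / 0.88 = 1008.
Re < 2300 → laminar flow, so f = 64/Re = 64/1008 = 0.06352 (the turbulent correlation is not needed).
Darcy-Weisbach: ΔP = f(L/D)(ρV²/2) = 0.06352·(625/0.482)·(1260·1.46²/2) = 0.06352·1297·1343 = 1.106e+05 Pa.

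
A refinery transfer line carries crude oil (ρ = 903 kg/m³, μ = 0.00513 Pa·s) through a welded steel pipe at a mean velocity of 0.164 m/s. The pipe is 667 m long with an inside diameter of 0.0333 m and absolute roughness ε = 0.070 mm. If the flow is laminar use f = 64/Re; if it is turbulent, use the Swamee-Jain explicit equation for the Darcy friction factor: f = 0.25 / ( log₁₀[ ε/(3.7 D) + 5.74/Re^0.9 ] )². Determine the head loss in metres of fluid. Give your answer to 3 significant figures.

Reynolds number Re = ρVD/μ = 903 · 0.164 · 0.0333 / 0.00513 = 961.3.
Re < 2300 → laminar flow, so f = 64/Re = 64/961.3 = 0.06658 (the turbulent correlation is not needed).
Darcy-Weisbach: ΔP = f(L/D)(ρV²/2) = 0.06658·(667/0.0333)·(903·0.164²/2) = 0.06658·2.003e+04·12.14 = 1.619e+04 Pa.
Head loss h_f = ΔP/(ρg) = 1.619e+04/(903·9.81) = 1.83 m.

h_f ≈ 1.83 m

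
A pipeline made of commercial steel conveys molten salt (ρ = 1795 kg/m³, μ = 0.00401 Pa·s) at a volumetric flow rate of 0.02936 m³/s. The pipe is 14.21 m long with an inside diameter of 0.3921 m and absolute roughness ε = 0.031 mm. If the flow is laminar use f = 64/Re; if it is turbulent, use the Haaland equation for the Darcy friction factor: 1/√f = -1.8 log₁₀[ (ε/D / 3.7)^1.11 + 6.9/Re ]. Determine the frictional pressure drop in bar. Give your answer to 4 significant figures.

ΔP ≈ 4.167×10^-4 bar

Cross-sectional area A = πD²/4 = π(0.3921)²/4 = 0.1207 m²; mean velocity V = Q/A = 0.02936/0.1207 = 0.2431 m/s.
Reynolds number Re = ρVD/μ = 1795 · 0.2431 · 0.3921 / 0.00401 = 4.268e+04.
Re > 4000 → turbulent. Relative roughness ε/D = 3.1e-05/0.3921 = 7.91e-05. Haaland: 1/√f = -1.8 log₁₀[(7.91e-05/3.7)^1.11 + 6.9/4.268e+04] = -1.8 log₁₀[6.55e-06 + 0.000162] = 6.793, so f = 0.02167.
Darcy-Weisbach: ΔP = f(L/D)(ρV²/2) = 0.02167·(14.21/0.3921)·(1795·0.2431²/2) = 0.02167·36.24·53.06 = 41.67 Pa.
ΔP = 41.67 Pa = 4.167×10^-4 bar.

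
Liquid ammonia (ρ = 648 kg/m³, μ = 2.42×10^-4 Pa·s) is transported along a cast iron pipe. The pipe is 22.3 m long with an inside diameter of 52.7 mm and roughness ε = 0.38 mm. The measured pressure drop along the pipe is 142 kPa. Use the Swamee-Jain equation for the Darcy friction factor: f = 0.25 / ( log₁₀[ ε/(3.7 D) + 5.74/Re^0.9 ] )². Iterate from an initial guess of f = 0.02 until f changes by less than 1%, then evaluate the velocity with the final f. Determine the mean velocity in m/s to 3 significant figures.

V ≈ 5.50 m/s

Rearranging Darcy-Weisbach: V = √(2·ΔP·D/(f·L·ρ)). With ε/D = 0.00038/0.0527 = 0.00721, iterate starting from f = 0.02:
  f = 0.02 → V = √(2·1.42e+05·0.0527/(0.02·22.3·648)) = 7.196 m/s; Re = ρVD/μ = 1.015e+06; f → 0.03416
  f = 0.03416 → V = 5.506 m/s; Re = 7.77e+05; f → 0.0342
Converged (Δf/f < 1%). With the final f = 0.0342: V = √(2·1.42e+05·0.0527/(0.0342·22.3·648)) = 5.504 m/s.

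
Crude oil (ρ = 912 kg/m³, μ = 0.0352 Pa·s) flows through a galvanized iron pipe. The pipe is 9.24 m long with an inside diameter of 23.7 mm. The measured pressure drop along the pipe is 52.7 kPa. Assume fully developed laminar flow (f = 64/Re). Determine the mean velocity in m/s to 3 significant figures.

V ≈ 2.84 m/s

For laminar flow, f = 64/Re with Re = ρVD/μ, so Darcy-Weisbach reduces to ΔP = 32μLV/D². Solving for V: V = ΔP·D²/(32μL) = 5.27e+04·(0.0237)²/(32·0.0352·9.24) = 2.844 m/s.
Check: Re = ρVD/μ = 912·2.844·0.0237/0.0352 = 1746 < 2300, so the laminar assumption holds.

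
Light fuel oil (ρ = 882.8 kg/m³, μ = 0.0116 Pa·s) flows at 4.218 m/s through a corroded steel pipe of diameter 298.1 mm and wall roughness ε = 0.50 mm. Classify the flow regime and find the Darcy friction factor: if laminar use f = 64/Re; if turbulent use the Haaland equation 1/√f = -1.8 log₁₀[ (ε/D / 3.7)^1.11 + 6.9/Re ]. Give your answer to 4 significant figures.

f ≈ 0.02416

Re = ρVD/μ = 882.8·4.218·0.2981/0.0116 = 9.569e+04.
Re > 4000 → turbulent. ε/D = 0.0005/0.2981 = 0.00168; Haaland: 1/√f = -1.8 log₁₀[0.000194 + 7.21e-05] = 6.434, so f = 0.02416.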